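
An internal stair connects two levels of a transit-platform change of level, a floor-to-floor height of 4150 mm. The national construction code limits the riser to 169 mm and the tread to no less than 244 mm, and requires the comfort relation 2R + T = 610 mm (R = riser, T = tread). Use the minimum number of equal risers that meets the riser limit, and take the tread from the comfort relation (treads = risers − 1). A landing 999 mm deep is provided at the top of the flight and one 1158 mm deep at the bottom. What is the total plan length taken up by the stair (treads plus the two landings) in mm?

8829 mm

4150 / 169 = 24.56, so 25 risers are needed.
R = 4150 ÷ 25 = 166 mm.
T = 610 − 2·166 = 278 mm, which satisfies the 244 mm minimum.
Going = (25 − 1) × 278 = 6672 mm.
Enclosure = 6672 + 999 + 1158 = 8829 mm.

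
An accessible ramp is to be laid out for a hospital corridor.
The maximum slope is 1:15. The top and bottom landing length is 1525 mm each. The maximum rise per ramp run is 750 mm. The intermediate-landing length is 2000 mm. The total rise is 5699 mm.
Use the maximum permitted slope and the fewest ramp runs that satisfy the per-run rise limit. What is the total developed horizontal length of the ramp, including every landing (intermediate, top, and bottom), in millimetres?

102535 mm

⌈5699/750⌉ = 8 ramp runs. That means 7 intermediate landings.
Ramp run (horizontal) at 1:15: 5699 × 15 = 85485 mm.
Intermediate landings: 7 × 2000 = 14000 mm.
Top and bottom landings: 2 × 1525 = 3050 mm.
Total = 85485 + 14000 + 3050 = 102535 mm.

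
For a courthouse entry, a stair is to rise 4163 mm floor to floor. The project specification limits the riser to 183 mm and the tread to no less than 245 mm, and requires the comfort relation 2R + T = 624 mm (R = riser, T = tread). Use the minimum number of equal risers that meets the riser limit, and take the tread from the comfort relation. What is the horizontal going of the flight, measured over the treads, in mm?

5764 mm

4163 / 183 = 22.749 → round up to 23 risers.
Each riser is 4163/23 = 181 mm (≤ 183 mm).
From 2R + T = 624: T = 624 − 362 = 262 mm.
23 risers give 22 treads; going = 22 × 262 = 5764 mm.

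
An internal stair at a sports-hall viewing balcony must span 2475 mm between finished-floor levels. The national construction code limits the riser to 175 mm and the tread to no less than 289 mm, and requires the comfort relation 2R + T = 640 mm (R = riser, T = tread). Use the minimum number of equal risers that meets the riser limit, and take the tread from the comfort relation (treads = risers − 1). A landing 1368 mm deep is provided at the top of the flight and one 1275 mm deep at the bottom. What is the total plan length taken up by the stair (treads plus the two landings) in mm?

2475 / 175 = 14.143 → round up to 15 risers.
R = 2475 ÷ 15 = 165 mm.
Tread T = 640 − 2 × 165 = 310 mm (≥ 289 mm).
Going = (15 − 1) × 310 = 4340 mm.
Enclosure = 4340 + 1368 + 1275 = 6983 mm.

6983 mm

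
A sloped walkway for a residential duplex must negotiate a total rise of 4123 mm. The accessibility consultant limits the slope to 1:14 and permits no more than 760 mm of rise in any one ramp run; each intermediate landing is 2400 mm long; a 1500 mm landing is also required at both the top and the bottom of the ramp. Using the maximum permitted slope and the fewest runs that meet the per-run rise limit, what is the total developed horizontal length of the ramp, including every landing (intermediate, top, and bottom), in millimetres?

⌈4123/760⌉ = 6 ramp runs. That means 5 intermediate landings.
Horizontal run for 4123 mm of rise at 1:14 is 4123 × 14 = 57722 mm.
Intermediate landings: 5 × 2400 = 12000 mm.
Top and bottom landings: 2 × 1500 = 3000 mm.
Total = 57722 + 12000 + 3000 = 72722 mm.

72722 mm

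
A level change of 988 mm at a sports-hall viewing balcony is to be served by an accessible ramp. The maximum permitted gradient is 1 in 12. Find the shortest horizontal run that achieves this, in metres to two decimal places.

Run = rise × 12 = 988 × 12 = 11856 mm.
11856 mm = 11.86 m.

11.86 m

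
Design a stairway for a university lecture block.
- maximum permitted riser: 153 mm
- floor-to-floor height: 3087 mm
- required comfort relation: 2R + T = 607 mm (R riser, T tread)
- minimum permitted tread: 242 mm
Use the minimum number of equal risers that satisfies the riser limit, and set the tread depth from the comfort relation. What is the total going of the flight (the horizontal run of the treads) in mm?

3087 / 153 = 20.176 → round up to 21 risers.
Riser R = 3087 / 21 = 147 mm, within the 153 mm limit.
T = 607 − 2·147 = 313 mm, which satisfies the 242 mm minimum.
Treads = 21 − 1 = 20; going = 20 × 313 = 6260 mm.

6260 mm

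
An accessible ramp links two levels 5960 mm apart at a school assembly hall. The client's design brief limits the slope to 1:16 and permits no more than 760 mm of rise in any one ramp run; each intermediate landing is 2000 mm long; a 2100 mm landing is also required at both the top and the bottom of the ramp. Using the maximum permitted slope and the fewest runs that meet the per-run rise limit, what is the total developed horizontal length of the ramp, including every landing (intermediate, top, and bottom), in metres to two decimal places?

5960 / 760 = 7.84, so 8 ramp runs are needed. That means 7 intermediate landings.
Ramp run (horizontal) at 1:16: 5960 × 16 = 95360 mm.
Intermediate landings: 7 × 2000 = 14000 mm.
Top and bottom landings: 2 × 2100 = 4200 mm.
Total = 95360 + 14000 + 4200 = 113560 mm.
= 113.56 m.

113.56 m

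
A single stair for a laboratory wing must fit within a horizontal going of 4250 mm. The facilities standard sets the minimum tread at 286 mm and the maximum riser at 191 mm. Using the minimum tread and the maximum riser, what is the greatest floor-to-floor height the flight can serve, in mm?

4250 / 286 = 14.86, so 14 treads fit.
Risers = treads + 1 = 15.
Maximum height = 15 × 191 = 2865 mm.

2865 mm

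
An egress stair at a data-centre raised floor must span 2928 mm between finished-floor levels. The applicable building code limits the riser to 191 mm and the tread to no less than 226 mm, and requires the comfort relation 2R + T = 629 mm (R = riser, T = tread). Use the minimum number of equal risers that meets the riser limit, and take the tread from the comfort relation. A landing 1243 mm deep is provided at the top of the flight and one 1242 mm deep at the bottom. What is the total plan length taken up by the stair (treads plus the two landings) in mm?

At most 191 each: 2928/191 = 15.33, giving 16 risers.
R = 2928 ÷ 16 = 183 mm.
T = 629 − 2·183 = 263 mm, which satisfies the 226 mm minimum.
16 risers give 15 treads; going = 15 × 263 = 3945 mm.
Enclosure = 3945 + 1243 + 1242 = 6430 mm.

6430 mm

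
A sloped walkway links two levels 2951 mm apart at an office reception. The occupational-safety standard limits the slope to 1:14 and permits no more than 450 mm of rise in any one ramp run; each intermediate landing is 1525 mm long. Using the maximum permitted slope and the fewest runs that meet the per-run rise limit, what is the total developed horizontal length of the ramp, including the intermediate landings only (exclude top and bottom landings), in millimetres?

⌈2951/450⌉ = 7 ramp runs. That means 6 intermediate landings.
Horizontal run for 2951 mm of rise at 1:14 is 2951 × 14 = 41314 mm.
6 intermediate landings contribute 6 × 1525 = 9150 mm.
Total developed length = 41314 + 9150 = 50464 mm.

50464 mm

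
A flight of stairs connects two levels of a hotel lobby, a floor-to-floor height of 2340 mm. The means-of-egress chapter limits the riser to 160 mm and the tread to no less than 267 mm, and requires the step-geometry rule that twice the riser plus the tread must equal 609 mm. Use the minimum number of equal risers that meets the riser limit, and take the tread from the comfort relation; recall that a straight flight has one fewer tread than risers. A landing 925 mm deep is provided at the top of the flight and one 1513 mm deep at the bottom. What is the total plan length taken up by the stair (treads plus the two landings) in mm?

2340 / 160 = 14.625 → round up to 15 risers.
Each riser is 2340/15 = 156 mm (≤ 160 mm).
T = 609 − 2·156 = 297 mm, which satisfies the 267 mm minimum.
Treads = 15 − 1 = 14; going = 14 × 297 = 4158 mm.
Enclosure = 4158 + 925 + 1513 = 6596 mm.

6596 mm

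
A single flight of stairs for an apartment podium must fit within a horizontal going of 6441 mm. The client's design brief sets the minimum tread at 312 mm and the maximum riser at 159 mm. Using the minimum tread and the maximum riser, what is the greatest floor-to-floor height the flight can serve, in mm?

3339 mm

Treads that fit: ⌊6441 / 312⌋ = 20.
Risers = treads + 1 = 21.
Maximum height = 21 × 159 = 3339 mm.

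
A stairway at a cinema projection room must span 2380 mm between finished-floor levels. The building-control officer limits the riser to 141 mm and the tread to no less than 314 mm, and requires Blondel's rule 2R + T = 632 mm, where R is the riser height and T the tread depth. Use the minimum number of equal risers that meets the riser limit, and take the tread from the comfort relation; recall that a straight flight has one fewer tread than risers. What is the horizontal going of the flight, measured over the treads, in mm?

5632 mm

At most 141 each: 2380/141 = 16.88, giving 17 risers.
R = 2380 ÷ 17 = 140 mm.
T = 632 − 2·140 = 352 mm, which satisfies the 314 mm minimum.
Treads = 17 − 1 = 16; going = 16 × 352 = 5632 mm.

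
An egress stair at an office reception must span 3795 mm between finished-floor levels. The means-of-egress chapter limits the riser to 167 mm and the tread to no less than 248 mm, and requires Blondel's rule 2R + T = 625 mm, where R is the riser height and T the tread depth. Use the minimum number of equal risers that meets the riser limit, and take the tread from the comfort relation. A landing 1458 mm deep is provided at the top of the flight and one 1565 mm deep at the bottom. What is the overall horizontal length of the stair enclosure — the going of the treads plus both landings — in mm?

9513 mm

3795 / 167 = 22.72, so 23 risers are needed.
R = 3795 ÷ 23 = 165 mm.
Tread T = 625 − 2 × 165 = 295 mm (≥ 248 mm).
Going = (23 − 1) × 295 = 6490 mm.
Enclosure = 6490 + 1458 + 1565 = 9513 mm.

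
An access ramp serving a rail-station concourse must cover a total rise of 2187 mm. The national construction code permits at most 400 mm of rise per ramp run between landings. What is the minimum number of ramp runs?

6 runs

At most 400 each: 2187/400 = 5.47, giving 6 ramp runs.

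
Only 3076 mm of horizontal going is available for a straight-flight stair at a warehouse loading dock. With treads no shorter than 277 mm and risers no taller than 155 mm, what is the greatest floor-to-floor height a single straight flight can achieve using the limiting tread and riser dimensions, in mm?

1860 mm

3076 / 277 = 11.10, so 11 treads fit.
Risers = treads + 1 = 12.
Maximum height = 12 × 155 = 1860 mm.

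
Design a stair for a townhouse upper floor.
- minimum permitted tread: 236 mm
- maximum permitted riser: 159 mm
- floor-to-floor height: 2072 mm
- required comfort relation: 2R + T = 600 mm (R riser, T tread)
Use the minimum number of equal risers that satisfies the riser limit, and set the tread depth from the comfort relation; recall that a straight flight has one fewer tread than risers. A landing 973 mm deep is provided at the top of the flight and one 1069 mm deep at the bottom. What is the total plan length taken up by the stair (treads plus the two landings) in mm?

5994 mm

2072 / 159 = 13.03, so 14 risers are needed.
Each riser is 2072/14 = 148 mm (≤ 159 mm).
T = 600 − 2·148 = 304 mm, which satisfies the 236 mm minimum.
Going = (14 − 1) × 304 = 3952 mm.
Enclosure = 3952 + 973 + 1069 = 5994 mm.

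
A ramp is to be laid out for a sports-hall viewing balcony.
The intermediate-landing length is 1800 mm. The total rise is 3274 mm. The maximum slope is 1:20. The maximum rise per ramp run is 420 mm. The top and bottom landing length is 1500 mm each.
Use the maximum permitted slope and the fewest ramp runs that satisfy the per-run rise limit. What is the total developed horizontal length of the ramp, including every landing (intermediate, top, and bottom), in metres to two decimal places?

3274 / 420 = 7.795 → round up to 8 ramp runs. That means 7 intermediate landings.
Ramp run (horizontal) at 1:20: 3274 × 20 = 65480 mm.
7 intermediate landings contribute 7 × 1800 = 12600 mm.
Top and bottom landings: 2 × 1500 = 3000 mm.
Total = 65480 + 12600 + 3000 = 81080 mm.
= 81.08 m.

81.08 m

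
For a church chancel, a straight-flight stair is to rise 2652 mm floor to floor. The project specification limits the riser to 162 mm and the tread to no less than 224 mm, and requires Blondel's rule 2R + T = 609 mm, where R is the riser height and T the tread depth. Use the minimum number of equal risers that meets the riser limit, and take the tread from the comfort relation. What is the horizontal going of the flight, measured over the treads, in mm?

4752 mm

2652 / 162 = 16.370 → round up to 17 risers.
Riser R = 2652 / 17 = 156 mm, within the 162 mm limit.
T = 609 − 2·156 = 297 mm, which satisfies the 224 mm minimum.
Going = (17 − 1) × 297 = 4752 mm.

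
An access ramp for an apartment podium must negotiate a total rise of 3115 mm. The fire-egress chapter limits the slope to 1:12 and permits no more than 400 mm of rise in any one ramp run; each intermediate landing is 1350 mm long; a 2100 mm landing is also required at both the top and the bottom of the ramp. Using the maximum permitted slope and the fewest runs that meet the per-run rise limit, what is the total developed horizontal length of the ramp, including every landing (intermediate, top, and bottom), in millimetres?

51030 mm

3115 / 400 = 7.79, so 8 ramp runs are needed. That means 7 intermediate landings.
Ramp run (horizontal) at 1:12: 3115 × 12 = 37380 mm.
Intermediate landings: 7 × 1350 = 9450 mm.
Top and bottom landings: 2 × 2100 = 4200 mm.
Total = 37380 + 9450 + 4200 = 51030 mm.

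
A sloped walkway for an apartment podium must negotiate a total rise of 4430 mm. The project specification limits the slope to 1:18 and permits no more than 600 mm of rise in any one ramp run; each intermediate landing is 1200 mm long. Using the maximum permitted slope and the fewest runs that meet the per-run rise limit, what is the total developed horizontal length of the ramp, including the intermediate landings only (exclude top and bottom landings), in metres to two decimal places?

88.14 m

At most 600 each: 4430/600 = 7.38, giving 8 ramp runs. That means 7 intermediate landings.
Ramp run (horizontal) at 1:18: 4430 × 18 = 79740 mm.
7 intermediate landings contribute 7 × 1200 = 8400 mm.
Total developed length = 79740 + 8400 = 88140 mm.
= 88.14 m.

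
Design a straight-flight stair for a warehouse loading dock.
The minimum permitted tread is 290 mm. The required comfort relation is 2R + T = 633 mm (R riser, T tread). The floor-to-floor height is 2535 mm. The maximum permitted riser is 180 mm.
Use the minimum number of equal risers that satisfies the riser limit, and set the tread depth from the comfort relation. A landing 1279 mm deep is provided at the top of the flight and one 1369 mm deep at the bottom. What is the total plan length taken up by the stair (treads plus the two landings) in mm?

At most 180 each: 2535/180 = 14.08, giving 15 risers.
R = 2535 ÷ 15 = 169 mm.
T = 633 − 2·169 = 295 mm, which satisfies the 290 mm minimum.
Treads = 15 − 1 = 14; going = 14 × 295 = 4130 mm.
Enclosure = 4130 + 1279 + 1369 = 6778 mm.

6778 mm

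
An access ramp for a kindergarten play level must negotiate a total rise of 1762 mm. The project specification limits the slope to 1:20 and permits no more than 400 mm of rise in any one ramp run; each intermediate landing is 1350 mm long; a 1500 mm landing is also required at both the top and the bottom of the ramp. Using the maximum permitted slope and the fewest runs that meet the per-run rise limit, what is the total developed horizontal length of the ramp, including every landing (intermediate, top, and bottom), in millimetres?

43640 mm

1762 / 400 = 4.41, so 5 ramp runs are needed. That means 4 intermediate landings.
Ramp run (horizontal) at 1:20: 1762 × 20 = 35240 mm.
4 intermediate landings contribute 4 × 1350 = 5400 mm.
Top and bottom landings: 2 × 1500 = 3000 mm.
Total = 35240 + 5400 + 3000 = 43640 mm.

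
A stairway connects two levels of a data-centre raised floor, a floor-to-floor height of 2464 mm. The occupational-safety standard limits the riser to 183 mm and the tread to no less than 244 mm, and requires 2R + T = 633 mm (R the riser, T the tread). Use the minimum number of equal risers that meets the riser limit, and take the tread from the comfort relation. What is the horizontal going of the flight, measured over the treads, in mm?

3653 mm

2464 / 183 = 13.464 → round up to 14 risers.
Each riser is 2464/14 = 176 mm (≤ 183 mm).
T = 633 − 2·176 = 281 mm, which satisfies the 244 mm minimum.
Treads = 14 − 1 = 13; going = 13 × 281 = 3653 mm.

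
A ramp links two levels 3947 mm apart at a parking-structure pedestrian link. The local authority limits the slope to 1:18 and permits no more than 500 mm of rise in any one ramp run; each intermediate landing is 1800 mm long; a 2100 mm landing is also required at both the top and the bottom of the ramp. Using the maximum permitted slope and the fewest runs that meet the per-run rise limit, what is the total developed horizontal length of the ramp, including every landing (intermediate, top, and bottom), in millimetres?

⌈3947/500⌉ = 8 ramp runs. That means 7 intermediate landings.
Ramp run (horizontal) at 1:18: 3947 × 18 = 71046 mm.
7 intermediate landings contribute 7 × 1800 = 12600 mm.
Top and bottom landings: 2 × 2100 = 4200 mm.
Total = 71046 + 12600 + 4200 = 87846 mm.

87846 mm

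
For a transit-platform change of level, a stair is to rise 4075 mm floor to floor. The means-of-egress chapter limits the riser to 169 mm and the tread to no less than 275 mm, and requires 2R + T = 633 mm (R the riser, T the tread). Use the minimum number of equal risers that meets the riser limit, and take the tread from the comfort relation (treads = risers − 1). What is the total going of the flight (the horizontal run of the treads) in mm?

At most 169 each: 4075/169 = 24.11, giving 25 risers.
R = 4075 ÷ 25 = 163 mm.
Tread T = 633 − 2 × 163 = 307 mm (≥ 275 mm).
25 risers give 24 treads; going = 24 × 307 = 7368 mm.

7368 mm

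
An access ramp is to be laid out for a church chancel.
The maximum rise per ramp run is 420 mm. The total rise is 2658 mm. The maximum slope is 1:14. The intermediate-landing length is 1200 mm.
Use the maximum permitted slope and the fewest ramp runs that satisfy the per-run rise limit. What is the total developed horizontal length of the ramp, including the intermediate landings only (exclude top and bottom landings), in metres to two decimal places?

44.41 m

2658 / 420 = 6.33, so 7 ramp runs are needed. That means 6 intermediate landings.
Horizontal run for 2658 mm of rise at 1:14 is 2658 × 14 = 37212 mm.
6 intermediate landings contribute 6 × 1200 = 7200 mm.
Total developed length = 37212 + 7200 = 44412 mm.
= 44.41 m.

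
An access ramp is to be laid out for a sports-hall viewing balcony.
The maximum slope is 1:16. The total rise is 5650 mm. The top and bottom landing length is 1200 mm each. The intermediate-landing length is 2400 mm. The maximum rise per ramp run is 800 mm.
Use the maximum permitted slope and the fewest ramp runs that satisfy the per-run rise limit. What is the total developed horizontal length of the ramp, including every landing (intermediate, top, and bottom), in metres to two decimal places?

⌈5650/800⌉ = 8 ramp runs. That means 7 intermediate landings.
Ramp run (horizontal) at 1:16: 5650 × 16 = 90400 mm.
7 intermediate landings contribute 7 × 2400 = 16800 mm.
Top and bottom landings: 2 × 1200 = 2400 mm.
Total = 90400 + 16800 + 2400 = 109600 mm.
= 109.60 m.

109.60 m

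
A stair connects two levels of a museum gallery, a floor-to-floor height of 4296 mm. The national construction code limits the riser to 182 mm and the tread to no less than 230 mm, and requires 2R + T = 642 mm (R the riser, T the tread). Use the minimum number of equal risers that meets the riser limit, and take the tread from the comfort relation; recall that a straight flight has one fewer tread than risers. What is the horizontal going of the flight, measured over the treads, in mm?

4296 / 182 = 23.604 → round up to 24 risers.
Riser R = 4296 / 24 = 179 mm, within the 182 mm limit.
T = 642 − 2·179 = 284 mm, which satisfies the 230 mm minimum.
Treads = 24 − 1 = 23; going = 23 × 284 = 6532 mm.

6532 mm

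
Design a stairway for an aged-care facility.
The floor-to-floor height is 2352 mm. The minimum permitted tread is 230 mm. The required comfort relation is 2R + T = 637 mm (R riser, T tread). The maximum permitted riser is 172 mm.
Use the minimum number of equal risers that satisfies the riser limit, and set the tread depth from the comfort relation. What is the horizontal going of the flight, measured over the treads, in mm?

3913 mm

⌈2352/172⌉ = 14 risers.
Each riser is 2352/14 = 168 mm (≤ 172 mm).
From 2R + T = 637: T = 637 − 336 = 301 mm.
14 risers give 13 treads; going = 13 × 301 = 3913 mm.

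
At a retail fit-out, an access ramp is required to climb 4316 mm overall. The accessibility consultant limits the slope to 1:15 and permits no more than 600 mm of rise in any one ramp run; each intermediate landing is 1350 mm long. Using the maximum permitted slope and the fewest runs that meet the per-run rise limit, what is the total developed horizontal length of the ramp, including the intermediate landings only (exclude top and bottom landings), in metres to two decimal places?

74.19 m

4316 / 600 = 7.193 → round up to 8 ramp runs. That means 7 intermediate landings.
Horizontal run for 4316 mm of rise at 1:15 is 4316 × 15 = 64740 mm.
7 intermediate landings contribute 7 × 1350 = 9450 mm.
Developed length = 64740 + 9450 = 74190 mm.
= 74.19 m.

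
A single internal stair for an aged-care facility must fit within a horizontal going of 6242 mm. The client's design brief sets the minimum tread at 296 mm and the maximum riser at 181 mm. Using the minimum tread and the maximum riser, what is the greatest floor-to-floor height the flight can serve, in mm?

6242 / 296 = 21.09, so 21 treads fit.
Risers = treads + 1 = 22.
Maximum height = 22 × 181 = 3982 mm.

3982 mm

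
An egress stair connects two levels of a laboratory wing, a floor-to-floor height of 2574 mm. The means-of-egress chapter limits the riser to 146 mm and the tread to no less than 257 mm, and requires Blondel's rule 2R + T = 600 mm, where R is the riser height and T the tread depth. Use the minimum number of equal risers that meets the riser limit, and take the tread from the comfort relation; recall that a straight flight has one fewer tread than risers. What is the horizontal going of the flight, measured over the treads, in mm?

5338 mm

⌈2574/146⌉ = 18 risers.
R = 2574 ÷ 18 = 143 mm.
Tread T = 600 − 2 × 143 = 314 mm (≥ 257 mm).
Treads = 18 − 1 = 17; going = 17 × 314 = 5338 mm.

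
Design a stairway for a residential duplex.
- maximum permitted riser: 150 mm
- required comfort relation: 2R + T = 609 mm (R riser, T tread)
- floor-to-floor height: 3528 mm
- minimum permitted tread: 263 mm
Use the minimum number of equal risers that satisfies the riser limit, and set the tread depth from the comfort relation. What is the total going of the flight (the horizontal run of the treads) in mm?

At most 150 each: 3528/150 = 23.52, giving 24 risers.
R = 3528 ÷ 24 = 147 mm.
T = 609 − 2·147 = 315 mm, which satisfies the 263 mm minimum.
Treads = 24 − 1 = 23; going = 23 × 315 = 7245 mm.

7245 mm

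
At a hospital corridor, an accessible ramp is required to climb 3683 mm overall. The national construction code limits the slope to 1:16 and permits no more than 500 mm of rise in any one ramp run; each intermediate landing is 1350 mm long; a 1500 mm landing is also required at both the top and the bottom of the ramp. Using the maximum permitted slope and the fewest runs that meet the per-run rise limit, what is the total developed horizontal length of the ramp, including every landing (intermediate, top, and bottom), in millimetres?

At most 500 each: 3683/500 = 7.37, giving 8 ramp runs. That means 7 intermediate landings.
Ramp run (horizontal) at 1:16: 3683 × 16 = 58928 mm.
7 intermediate landings contribute 7 × 1350 = 9450 mm.
Top and bottom landings: 2 × 1500 = 3000 mm.
Total = 58928 + 9450 + 3000 = 71378 mm.

71378 mm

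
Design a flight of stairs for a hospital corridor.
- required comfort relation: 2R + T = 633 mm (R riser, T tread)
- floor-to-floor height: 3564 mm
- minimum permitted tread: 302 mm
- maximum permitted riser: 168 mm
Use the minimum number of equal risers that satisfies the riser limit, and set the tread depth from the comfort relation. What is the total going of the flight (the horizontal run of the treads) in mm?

3564 / 168 = 21.214 → round up to 22 risers.
R = 3564 ÷ 22 = 162 mm.
Tread T = 633 − 2 × 162 = 309 mm (≥ 302 mm).
Treads = 22 − 1 = 21; going = 21 × 309 = 6489 mm.

6489 mm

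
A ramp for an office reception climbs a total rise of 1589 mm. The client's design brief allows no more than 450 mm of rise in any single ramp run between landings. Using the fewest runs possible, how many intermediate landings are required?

At most 450 each: 1589/450 = 3.53, giving 4 ramp runs.
4 runs are separated by 3 intermediate landings.

3 intermediate landings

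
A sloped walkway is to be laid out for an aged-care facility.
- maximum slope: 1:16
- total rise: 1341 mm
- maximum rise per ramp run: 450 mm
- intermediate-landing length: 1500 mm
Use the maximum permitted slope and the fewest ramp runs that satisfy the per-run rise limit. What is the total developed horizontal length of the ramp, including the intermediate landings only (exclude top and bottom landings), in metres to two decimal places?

1341 / 450 = 2.98, so 3 ramp runs are needed. That means 2 intermediate landings.
Horizontal run for 1341 mm of rise at 1:16 is 1341 × 16 = 21456 mm.
Intermediate landings: 2 × 1500 = 3000 mm.
Total developed length = 21456 + 3000 = 24456 mm.
= 24.46 m.

24.46 m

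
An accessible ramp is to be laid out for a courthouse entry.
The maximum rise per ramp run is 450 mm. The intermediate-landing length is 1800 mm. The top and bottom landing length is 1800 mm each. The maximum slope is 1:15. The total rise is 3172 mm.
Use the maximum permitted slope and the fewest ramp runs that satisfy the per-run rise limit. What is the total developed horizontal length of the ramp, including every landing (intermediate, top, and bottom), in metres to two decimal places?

63.78 m

⌈3172/450⌉ = 8 ramp runs. That means 7 intermediate landings.
Horizontal run for 3172 mm of rise at 1:15 is 3172 × 15 = 47580 mm.
7 intermediate landings contribute 7 × 1800 = 12600 mm.
Top and bottom landings: 2 × 1800 = 3600 mm.
Total = 47580 + 12600 + 3600 = 63780 mm.
= 63.78 m.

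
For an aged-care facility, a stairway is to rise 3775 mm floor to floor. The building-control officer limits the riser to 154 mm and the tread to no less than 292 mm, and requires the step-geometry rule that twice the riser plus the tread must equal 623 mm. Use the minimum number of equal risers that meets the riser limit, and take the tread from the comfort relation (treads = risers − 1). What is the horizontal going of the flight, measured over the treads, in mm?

7704 mm

3775 / 154 = 24.51, so 25 risers are needed.
Riser R = 3775 / 25 = 151 mm, within the 154 mm limit.
From 2R + T = 623: T = 623 − 302 = 321 mm.
Treads = 25 − 1 = 24; going = 24 × 321 = 7704 mm.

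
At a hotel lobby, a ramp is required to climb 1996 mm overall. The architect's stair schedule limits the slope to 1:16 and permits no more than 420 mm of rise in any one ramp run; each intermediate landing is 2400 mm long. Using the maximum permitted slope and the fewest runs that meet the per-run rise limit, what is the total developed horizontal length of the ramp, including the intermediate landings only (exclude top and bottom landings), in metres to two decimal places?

41.54 m

At most 420 each: 1996/420 = 4.75, giving 5 ramp runs. That means 4 intermediate landings.
Horizontal run for 1996 mm of rise at 1:16 is 1996 × 16 = 31936 mm.
Intermediate landings: 4 × 2400 = 9600 mm.
Developed length = 31936 + 9600 = 41536 mm.
= 41.54 m.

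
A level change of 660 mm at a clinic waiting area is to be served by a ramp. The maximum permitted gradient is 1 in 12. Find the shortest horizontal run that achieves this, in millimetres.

At 1:12 the run is 12 × 660 = 7920 mm.

7920 mm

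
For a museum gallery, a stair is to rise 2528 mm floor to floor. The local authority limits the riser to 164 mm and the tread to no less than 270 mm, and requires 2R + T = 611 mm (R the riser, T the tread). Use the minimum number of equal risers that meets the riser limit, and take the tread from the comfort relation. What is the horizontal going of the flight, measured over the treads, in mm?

⌈2528/164⌉ = 16 risers.
Each riser is 2528/16 = 158 mm (≤ 164 mm).
Tread T = 611 − 2 × 158 = 295 mm (≥ 270 mm).
16 risers give 15 treads; going = 15 × 295 = 4425 mm.

4425 mm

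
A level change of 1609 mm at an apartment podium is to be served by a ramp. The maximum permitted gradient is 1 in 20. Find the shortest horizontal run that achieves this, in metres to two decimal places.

At 1:20 the run is 20 × 1609 = 32180 mm.
32180 mm = 32.18 m.

32.18 m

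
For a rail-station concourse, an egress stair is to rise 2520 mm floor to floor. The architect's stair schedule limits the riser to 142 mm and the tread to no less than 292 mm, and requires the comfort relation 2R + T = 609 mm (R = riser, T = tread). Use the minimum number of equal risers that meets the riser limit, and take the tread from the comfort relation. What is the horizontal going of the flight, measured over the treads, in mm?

5593 mm

2520 / 142 = 17.746 → round up to 18 risers.
Each riser is 2520/18 = 140 mm (≤ 142 mm).
Tread T = 609 − 2 × 140 = 329 mm (≥ 292 mm).
18 risers give 17 treads; going = 17 × 329 = 5593 mm.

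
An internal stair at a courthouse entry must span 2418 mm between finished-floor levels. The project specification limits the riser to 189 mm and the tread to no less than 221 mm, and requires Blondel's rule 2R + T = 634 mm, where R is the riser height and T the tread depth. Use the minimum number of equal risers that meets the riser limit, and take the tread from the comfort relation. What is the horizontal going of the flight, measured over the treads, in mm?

At most 189 each: 2418/189 = 12.79, giving 13 risers.
Each riser is 2418/13 = 186 mm (≤ 189 mm).
From 2R + T = 634: T = 634 − 372 = 262 mm.
Going = (13 − 1) × 262 = 3144 mm.

3144 mm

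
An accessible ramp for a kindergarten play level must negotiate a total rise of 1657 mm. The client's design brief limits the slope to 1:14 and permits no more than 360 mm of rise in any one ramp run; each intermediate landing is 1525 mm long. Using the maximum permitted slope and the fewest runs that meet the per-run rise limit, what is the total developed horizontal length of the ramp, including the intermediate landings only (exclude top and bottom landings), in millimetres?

1657 / 360 = 4.603 → round up to 5 ramp runs. That means 4 intermediate landings.
Ramp run (horizontal) at 1:14: 1657 × 14 = 23198 mm.
Intermediate landings: 4 × 1525 = 6100 mm.
Total developed length = 23198 + 6100 = 29298 mm.

29298 mm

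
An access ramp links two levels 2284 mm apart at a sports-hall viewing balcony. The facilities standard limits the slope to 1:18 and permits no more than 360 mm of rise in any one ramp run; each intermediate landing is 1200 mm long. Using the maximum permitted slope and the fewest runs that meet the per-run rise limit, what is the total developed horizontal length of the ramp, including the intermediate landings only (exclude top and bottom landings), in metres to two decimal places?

At most 360 each: 2284/360 = 6.34, giving 7 ramp runs. That means 6 intermediate landings.
Horizontal run for 2284 mm of rise at 1:18 is 2284 × 18 = 41112 mm.
Intermediate landings: 6 × 1200 = 7200 mm.
Total developed length = 41112 + 7200 = 48312 mm.
= 48.31 m.

48.31 m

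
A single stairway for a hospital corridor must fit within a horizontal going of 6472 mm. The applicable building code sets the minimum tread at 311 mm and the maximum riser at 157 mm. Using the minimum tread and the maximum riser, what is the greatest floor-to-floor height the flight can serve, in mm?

3297 mm

Treads that fit: ⌊6472 / 311⌋ = 20.
Risers = treads + 1 = 21.
Maximum height = 21 × 157 = 3297 mm.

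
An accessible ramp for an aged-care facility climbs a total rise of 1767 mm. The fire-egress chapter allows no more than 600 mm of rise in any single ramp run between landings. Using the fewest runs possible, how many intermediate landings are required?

At most 600 each: 1767/600 = 2.94, giving 3 ramp runs.
3 runs are separated by 2 intermediate landings.

2 intermediate landings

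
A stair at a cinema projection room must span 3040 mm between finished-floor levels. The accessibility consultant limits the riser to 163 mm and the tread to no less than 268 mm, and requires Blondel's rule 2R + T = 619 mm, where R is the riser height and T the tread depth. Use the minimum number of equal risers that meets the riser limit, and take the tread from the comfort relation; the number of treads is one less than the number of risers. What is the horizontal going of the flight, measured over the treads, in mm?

5382 mm

At most 163 each: 3040/163 = 18.65, giving 19 risers.
Each riser is 3040/19 = 160 mm (≤ 163 mm).
From 2R + T = 619: T = 619 − 320 = 299 mm.
19 risers give 18 treads; going = 18 × 299 = 5382 mm.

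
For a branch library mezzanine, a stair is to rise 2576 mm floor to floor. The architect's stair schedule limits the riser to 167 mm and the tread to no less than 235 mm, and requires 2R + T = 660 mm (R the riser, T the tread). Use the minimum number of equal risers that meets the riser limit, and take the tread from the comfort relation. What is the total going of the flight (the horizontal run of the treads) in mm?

⌈2576/167⌉ = 16 risers.
R = 2576 ÷ 16 = 161 mm.
T = 660 − 2·161 = 338 mm, which satisfies the 235 mm minimum.
16 risers give 15 treads; going = 15 × 338 = 5070 mm.

5070 mm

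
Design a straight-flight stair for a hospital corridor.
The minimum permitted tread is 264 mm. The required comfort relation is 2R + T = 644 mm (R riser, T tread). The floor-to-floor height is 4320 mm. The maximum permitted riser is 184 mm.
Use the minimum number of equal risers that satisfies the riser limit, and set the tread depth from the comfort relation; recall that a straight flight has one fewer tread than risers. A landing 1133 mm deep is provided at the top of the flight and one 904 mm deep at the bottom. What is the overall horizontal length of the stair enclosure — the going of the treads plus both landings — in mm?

8569 mm

At most 184 each: 4320/184 = 23.48, giving 24 risers.
Each riser is 4320/24 = 180 mm (≤ 184 mm).
From 2R + T = 644: T = 644 − 360 = 284 mm.
24 risers give 23 treads; going = 23 × 284 = 6532 mm.
Enclosure = 6532 + 1133 + 904 = 8569 mm.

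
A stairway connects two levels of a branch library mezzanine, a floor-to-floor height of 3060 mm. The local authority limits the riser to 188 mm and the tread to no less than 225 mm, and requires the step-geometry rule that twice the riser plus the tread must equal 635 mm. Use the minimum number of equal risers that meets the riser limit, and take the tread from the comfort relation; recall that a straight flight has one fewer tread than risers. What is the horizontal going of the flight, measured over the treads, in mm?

3060 / 188 = 16.277 → round up to 17 risers.
R = 3060 ÷ 17 = 180 mm.
Tread T = 635 − 2 × 180 = 275 mm (≥ 225 mm).
17 risers give 16 treads; going = 16 × 275 = 4400 mm.

4400 mm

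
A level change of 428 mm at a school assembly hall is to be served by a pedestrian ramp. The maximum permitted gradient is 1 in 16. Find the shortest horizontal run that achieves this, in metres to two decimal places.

6.85 m

Run = rise × 16 = 428 × 16 = 6848 mm.
6848 mm = 6.85 m.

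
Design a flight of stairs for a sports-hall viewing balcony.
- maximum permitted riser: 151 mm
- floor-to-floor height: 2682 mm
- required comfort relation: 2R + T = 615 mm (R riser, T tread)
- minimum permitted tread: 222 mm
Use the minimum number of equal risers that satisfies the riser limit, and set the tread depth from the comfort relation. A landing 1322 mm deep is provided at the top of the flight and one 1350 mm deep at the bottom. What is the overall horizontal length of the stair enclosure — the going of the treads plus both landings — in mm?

⌈2682/151⌉ = 18 risers.
R = 2682 ÷ 18 = 149 mm.
From 2R + T = 615: T = 615 − 298 = 317 mm.
Treads = 18 − 1 = 17; going = 17 × 317 = 5389 mm.
Add landings: 5389 + 1322 + 1350 = 8061 mm.

8061 mm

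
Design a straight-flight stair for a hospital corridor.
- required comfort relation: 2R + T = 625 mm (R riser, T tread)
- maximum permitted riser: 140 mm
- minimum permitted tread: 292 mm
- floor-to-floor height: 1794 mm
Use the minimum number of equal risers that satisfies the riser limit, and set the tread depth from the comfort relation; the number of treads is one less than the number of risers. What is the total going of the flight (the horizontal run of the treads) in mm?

⌈1794/140⌉ = 13 risers.
R = 1794 ÷ 13 = 138 mm.
Tread T = 625 − 2 × 138 = 349 mm (≥ 292 mm).
13 risers give 12 treads; going = 12 × 349 = 4188 mm.

4188 mm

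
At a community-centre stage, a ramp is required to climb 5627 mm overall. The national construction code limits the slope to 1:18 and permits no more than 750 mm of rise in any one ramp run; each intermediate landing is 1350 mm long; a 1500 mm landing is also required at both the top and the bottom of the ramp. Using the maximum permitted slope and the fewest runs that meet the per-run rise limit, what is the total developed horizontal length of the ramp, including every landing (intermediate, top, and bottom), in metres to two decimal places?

At most 750 each: 5627/750 = 7.50, giving 8 ramp runs. That means 7 intermediate landings.
Horizontal run for 5627 mm of rise at 1:18 is 5627 × 18 = 101286 mm.
Intermediate landings: 7 × 1350 = 9450 mm.
Top and bottom landings: 2 × 1500 = 3000 mm.
Total = 101286 + 9450 + 3000 = 113736 mm.
= 113.74 m.

113.74 m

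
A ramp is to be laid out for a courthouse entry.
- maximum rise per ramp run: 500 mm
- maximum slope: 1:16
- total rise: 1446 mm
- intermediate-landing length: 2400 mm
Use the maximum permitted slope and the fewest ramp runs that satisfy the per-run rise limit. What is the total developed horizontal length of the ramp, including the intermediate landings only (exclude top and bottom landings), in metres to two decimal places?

27.94 m

⌈1446/500⌉ = 3 ramp runs. That means 2 intermediate landings.
Ramp run (horizontal) at 1:16: 1446 × 16 = 23136 mm.
Intermediate landings: 2 × 2400 = 4800 mm.
Total developed length = 23136 + 4800 = 27936 mm.
= 27.94 m.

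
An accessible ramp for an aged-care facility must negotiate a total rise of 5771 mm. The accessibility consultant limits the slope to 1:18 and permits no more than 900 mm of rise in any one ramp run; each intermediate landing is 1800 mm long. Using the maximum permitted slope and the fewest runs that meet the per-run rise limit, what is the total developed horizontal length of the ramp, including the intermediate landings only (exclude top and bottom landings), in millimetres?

114678 mm

5771 / 900 = 6.41, so 7 ramp runs are needed. That means 6 intermediate landings.
Ramp run (horizontal) at 1:18: 5771 × 18 = 103878 mm.
6 intermediate landings contribute 6 × 1800 = 10800 mm.
Total developed length = 103878 + 10800 = 114678 mm.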